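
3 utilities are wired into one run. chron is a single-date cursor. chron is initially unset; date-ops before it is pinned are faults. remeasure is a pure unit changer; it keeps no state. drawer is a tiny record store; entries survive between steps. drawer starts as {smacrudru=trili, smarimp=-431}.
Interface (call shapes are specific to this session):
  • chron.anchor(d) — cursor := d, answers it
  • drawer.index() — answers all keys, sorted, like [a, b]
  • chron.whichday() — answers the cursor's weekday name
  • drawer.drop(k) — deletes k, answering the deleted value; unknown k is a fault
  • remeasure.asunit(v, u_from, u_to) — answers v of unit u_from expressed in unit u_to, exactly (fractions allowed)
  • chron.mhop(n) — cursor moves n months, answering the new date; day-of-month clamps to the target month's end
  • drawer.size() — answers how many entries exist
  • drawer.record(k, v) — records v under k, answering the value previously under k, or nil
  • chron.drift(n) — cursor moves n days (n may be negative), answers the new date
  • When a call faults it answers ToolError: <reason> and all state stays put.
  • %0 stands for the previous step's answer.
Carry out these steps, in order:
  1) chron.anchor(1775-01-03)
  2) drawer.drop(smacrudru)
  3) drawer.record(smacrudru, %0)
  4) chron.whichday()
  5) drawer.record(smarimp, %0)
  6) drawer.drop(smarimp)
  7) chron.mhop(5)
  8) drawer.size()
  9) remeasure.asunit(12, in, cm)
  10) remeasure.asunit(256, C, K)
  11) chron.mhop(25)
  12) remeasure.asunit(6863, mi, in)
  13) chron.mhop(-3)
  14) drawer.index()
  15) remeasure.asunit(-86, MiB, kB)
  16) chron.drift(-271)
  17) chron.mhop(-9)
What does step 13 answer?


Answer: 1777-04-03

Derivation:
-> chron.anchor(d='1775-01-03')
<- 1775-01-03
-> drawer.drop(k='smacrudru')
<- trili
-> drawer.record(k='smacrudru', v='%0')
<- nil
-> chron.whichday()
<- Tuesday
-> drawer.record(k='smarimp', v='%0')
<- -431
-> drawer.drop(k='smarimp')
<- Tuesday
-> chron.mhop(n='5')
<- 1775-06-03
-> drawer.size()
<- 1
-> remeasure.asunit(v='12', u_from='in', u_to='cm')
<- 762/25
-> remeasure.asunit(v='256', u_from='C', u_to='K')
<- 10583/20
-> chron.mhop(n='25')
<- 1777-07-03
-> remeasure.asunit(v='6863', u_from='mi', u_to='in')
<- 434839680
-> chron.mhop(n='-3')
<- 1777-04-03
-> drawer.index()
<- [smacrudru]
-> remeasure.asunit(v='-86', u_from='MiB', u_to='kB')
<- -11272192/125
-> chron.drift(n='-271')
<- 1776-07-06
-> chron.mhop(n='-9')
<- 1775-10-06


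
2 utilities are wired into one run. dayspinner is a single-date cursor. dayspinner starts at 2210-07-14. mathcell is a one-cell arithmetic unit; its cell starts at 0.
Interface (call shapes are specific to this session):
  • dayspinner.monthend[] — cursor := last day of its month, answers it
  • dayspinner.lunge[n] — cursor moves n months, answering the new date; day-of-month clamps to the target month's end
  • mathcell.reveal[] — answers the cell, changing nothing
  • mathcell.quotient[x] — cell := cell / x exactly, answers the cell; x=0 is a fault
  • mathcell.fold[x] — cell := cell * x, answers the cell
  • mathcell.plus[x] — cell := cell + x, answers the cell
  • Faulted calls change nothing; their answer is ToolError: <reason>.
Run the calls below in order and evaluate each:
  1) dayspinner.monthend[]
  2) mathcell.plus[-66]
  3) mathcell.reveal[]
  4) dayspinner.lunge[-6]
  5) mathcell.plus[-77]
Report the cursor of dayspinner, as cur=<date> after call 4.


Answer: cur=2210-01-31

Derivation:
$ dayspinner.monthend
= 2210-07-31
$ mathcell.plus x: -66
= -66
$ mathcell.reveal
= -66
$ dayspinner.lunge n: -6
= 2210-01-31
$ mathcell.plus x: -77
= -143


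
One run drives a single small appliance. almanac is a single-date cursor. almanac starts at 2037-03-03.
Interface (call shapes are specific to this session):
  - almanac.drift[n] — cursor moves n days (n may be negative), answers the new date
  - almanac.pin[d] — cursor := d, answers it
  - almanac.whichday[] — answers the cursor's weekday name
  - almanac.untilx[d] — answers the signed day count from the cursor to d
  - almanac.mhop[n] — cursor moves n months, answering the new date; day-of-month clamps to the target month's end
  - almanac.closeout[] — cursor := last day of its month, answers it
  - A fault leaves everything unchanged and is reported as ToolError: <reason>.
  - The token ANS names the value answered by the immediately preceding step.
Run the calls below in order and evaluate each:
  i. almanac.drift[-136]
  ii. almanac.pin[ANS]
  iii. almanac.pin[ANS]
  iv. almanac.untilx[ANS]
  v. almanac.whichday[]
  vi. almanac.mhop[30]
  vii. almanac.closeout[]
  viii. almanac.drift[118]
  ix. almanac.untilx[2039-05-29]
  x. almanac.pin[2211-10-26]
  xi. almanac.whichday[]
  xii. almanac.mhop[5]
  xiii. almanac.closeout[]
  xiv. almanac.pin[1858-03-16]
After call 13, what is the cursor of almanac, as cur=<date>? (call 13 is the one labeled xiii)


Act: almanac.drift[n→-136]
Obs: 2036-10-18
Act: almanac.pin[d→ANS]
Obs: 2036-10-18
Act: almanac.pin[d→ANS]
Obs: 2036-10-18
Act: almanac.untilx[d→ANS]
Obs: 0
Act: almanac.whichday[]
Obs: Saturday
Act: almanac.mhop[n→30]
Obs: 2039-04-18
Act: almanac.closeout[]
Obs: 2039-04-30
Act: almanac.drift[n→118]
Obs: 2039-08-26
Act: almanac.untilx[d→2039-05-29]
Obs: -89
Act: almanac.pin[d→2211-10-26]
Obs: 2211-10-26
Act: almanac.whichday[]
Obs: Saturday
Act: almanac.mhop[n→5]
Obs: 2212-03-26
Act: almanac.closeout[]
Obs: 2212-03-31
Act: almanac.pin[d→1858-03-16]
Obs: 1858-03-16

Answer: cur=2212-03-31


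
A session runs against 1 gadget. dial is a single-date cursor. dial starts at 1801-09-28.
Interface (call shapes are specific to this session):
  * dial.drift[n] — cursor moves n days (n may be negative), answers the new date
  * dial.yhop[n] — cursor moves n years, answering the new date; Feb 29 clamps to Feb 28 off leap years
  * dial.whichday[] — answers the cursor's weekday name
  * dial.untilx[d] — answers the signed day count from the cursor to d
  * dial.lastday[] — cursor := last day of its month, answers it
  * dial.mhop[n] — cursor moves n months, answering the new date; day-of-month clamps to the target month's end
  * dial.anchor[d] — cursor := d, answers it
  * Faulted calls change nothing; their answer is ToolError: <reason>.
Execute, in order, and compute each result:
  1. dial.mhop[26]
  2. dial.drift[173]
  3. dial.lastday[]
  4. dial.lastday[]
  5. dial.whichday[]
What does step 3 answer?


# 1. dial.mhop(n='26') : 1803-11-28
# 2. dial.drift(n='173') : 1804-05-19
# 3. dial.lastday() : 1804-05-31
# 4. dial.lastday() : 1804-05-31
# 5. dial.whichday() : Thursday

Answer: 1804-05-31


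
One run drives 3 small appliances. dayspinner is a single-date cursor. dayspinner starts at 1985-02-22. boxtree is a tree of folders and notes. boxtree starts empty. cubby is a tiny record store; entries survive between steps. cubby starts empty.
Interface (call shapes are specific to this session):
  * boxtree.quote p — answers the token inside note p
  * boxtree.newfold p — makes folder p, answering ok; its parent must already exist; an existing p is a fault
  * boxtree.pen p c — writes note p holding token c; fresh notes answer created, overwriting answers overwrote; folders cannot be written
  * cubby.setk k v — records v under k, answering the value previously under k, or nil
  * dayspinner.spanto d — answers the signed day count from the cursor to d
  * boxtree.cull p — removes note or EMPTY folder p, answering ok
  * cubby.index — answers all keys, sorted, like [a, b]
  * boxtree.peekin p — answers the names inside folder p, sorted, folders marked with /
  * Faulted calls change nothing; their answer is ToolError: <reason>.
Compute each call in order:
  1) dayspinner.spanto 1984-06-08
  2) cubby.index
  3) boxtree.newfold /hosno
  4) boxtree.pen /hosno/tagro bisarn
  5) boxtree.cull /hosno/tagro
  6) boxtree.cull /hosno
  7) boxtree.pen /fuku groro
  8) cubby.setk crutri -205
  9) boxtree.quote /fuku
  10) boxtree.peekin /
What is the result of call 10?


Act: dayspinner.spanto[d=1984-06-08]
Obs: -259
Act: cubby.index[]
Obs: []
Act: boxtree.newfold[p=/hosno]
Obs: ok
Act: boxtree.pen[p=/hosno/tagro; c=bisarn]
Obs: created
Act: boxtree.cull[p=/hosno/tagro]
Obs: ok
Act: boxtree.cull[p=/hosno]
Obs: ok
Act: boxtree.pen[p=/fuku; c=groro]
Obs: created
Act: cubby.setk[k=crutri; v=-205]
Obs: nil
Act: boxtree.quote[p=/fuku]
Obs: groro
Act: boxtree.peekin[p=/]
Obs: [fuku]

Answer: [fuku]


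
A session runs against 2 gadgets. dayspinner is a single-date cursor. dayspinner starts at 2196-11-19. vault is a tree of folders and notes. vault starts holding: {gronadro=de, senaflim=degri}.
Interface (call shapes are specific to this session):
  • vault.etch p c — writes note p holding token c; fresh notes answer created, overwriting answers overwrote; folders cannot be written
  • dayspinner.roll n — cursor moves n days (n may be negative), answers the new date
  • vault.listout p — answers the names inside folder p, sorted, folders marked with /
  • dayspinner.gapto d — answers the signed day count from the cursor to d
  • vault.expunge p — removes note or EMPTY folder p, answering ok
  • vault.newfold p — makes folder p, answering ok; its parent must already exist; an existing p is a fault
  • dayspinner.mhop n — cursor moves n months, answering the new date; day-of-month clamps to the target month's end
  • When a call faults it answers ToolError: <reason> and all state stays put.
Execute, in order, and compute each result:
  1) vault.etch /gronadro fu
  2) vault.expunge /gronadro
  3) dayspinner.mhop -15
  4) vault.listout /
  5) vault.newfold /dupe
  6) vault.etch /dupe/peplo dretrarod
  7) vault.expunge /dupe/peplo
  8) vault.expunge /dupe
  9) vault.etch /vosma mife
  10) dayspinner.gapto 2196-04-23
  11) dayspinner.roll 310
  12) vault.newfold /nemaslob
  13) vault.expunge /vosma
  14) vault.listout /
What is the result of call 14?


Answer: [nemaslob/, senaflim]

Derivation:
CALL vault.etch[p='/gronadro'; c='fu']
RET  overwrote
CALL vault.expunge[p='/gronadro']
RET  ok
CALL dayspinner.mhop[n='-15']
RET  2195-08-19
CALL vault.listout[p='/']
RET  [senaflim]
CALL vault.newfold[p='/dupe']
RET  ok
CALL vault.etch[p='/dupe/peplo'; c='dretrarod']
RET  created
CALL vault.expunge[p='/dupe/peplo']
RET  ok
CALL vault.expunge[p='/dupe']
RET  ok
CALL vault.etch[p='/vosma'; c='mife']
RET  created
CALL dayspinner.gapto[d='2196-04-23']
RET  248
CALL dayspinner.roll[n='310']
RET  2196-06-24
CALL vault.newfold[p='/nemaslob']
RET  ok
CALL vault.expunge[p='/vosma']
RET  ok
CALL vault.listout[p='/']
RET  [nemaslob/, senaflim]


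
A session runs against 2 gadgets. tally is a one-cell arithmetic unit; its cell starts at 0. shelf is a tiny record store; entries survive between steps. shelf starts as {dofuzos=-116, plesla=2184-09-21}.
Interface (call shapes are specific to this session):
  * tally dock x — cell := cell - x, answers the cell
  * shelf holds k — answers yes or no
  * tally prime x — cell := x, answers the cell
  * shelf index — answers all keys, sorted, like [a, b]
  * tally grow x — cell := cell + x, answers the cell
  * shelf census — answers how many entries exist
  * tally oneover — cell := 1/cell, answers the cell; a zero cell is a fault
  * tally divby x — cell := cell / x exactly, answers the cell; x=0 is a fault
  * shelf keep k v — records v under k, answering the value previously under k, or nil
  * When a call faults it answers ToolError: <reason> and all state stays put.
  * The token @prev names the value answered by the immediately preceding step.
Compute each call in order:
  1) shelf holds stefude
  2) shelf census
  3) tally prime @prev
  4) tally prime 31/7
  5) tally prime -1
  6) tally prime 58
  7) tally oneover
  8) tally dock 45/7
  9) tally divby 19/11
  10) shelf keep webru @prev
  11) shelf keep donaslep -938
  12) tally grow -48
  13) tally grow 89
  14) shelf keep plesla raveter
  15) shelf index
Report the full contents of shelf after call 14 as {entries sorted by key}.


Answer: {dofuzos=-116, donaslep=-938, plesla=raveter, webru=-1507/406}

Derivation:
==> shelf holds(k: stefude)
<== no
==> shelf census()
<== 2
==> tally prime(x: @prev)
<== 2
==> tally prime(x: 31/7)
<== 31/7
==> tally prime(x: -1)
<== -1
==> tally prime(x: 58)
<== 58
==> tally oneover()
<== 1/58
==> tally dock(x: 45/7)
<== -2603/406
==> tally divby(x: 19/11)
<== -1507/406
==> shelf keep(k: webru, v: @prev)
<== nil
==> shelf keep(k: donaslep, v: -938)
<== nil
==> tally grow(x: -48)
<== -20995/406
==> tally grow(x: 89)
<== 15139/406
==> shelf keep(k: plesla, v: raveter)
<== 2184-09-21
==> shelf index()
<== [dofuzos, donaslep, plesla, webru]


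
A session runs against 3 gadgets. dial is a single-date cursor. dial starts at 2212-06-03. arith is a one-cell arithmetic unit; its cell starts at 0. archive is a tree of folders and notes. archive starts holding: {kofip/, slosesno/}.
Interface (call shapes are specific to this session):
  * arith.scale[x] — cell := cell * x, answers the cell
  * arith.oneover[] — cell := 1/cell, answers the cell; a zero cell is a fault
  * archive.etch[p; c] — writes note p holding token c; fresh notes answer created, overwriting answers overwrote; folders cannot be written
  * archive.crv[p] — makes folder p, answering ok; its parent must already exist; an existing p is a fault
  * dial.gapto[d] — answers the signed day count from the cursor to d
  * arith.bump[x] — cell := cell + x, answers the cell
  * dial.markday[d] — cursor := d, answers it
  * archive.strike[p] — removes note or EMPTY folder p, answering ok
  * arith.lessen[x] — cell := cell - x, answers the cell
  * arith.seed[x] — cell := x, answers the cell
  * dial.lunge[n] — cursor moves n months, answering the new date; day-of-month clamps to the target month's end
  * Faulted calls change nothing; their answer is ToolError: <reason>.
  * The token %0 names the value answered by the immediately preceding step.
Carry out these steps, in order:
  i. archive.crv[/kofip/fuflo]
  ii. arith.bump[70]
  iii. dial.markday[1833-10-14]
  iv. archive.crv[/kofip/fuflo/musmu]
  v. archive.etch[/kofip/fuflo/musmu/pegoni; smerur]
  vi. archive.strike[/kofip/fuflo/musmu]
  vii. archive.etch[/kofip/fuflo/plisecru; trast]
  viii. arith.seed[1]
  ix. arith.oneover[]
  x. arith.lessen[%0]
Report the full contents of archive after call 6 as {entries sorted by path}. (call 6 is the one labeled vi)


Step: crv[/kofip/fuflo]
Result: ok
Step: bump[70]
Result: 70
Step: markday[1833-10-14]
Result: 1833-10-14
Step: crv[/kofip/fuflo/musmu]
Result: ok
Step: etch[/kofip/fuflo/musmu/pegoni; smerur]
Result: created
Step: strike[/kofip/fuflo/musmu]
Result: ToolError: not empty
Step: etch[/kofip/fuflo/plisecru; trast]
Result: created
Step: seed[1]
Result: 1
Step: oneover[]
Result: 1
Step: lessen[%0]
Result: 0

Answer: {kofip/, kofip/fuflo/, kofip/fuflo/musmu/, kofip/fuflo/musmu/pegoni=smerur, slosesno/}


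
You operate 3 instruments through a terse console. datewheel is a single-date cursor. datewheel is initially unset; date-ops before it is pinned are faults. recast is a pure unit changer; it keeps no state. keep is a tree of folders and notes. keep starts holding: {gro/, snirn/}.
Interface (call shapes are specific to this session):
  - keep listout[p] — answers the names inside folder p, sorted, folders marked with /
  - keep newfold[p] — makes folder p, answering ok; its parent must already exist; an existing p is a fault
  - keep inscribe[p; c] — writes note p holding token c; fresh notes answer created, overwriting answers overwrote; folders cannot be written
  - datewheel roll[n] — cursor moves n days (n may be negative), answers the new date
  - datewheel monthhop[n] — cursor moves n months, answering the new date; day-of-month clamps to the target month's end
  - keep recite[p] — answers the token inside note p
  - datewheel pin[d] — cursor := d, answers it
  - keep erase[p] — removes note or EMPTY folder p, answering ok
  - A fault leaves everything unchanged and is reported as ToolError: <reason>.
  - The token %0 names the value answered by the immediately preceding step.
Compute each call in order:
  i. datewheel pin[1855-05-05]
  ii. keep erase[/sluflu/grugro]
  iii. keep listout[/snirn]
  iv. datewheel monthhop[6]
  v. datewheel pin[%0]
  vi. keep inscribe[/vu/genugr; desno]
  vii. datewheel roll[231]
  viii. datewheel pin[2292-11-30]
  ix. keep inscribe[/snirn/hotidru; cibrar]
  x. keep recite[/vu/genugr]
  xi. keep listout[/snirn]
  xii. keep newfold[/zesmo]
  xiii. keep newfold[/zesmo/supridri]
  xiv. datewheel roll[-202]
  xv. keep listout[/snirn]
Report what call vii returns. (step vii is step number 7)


Answer: 1856-06-23

Derivation:
% datewheel pin(d='1855-05-05') : 1855-05-05
% keep erase(p='/sluflu/grugro') : ToolError: not found
% keep listout(p='/snirn') : []
% datewheel monthhop(n='6') : 1855-11-05
% datewheel pin(d='%0') : 1855-11-05
% keep inscribe(p='/vu/genugr', c='desno') : ToolError: no parent
% datewheel roll(n='231') : 1856-06-23
% datewheel pin(d='2292-11-30') : 2292-11-30
% keep inscribe(p='/snirn/hotidru', c='cibrar') : created
% keep recite(p='/vu/genugr') : ToolError: not found
% keep listout(p='/snirn') : [hotidru]
% keep newfold(p='/zesmo') : ok
% keep newfold(p='/zesmo/supridri') : ok
% datewheel roll(n='-202') : 2292-05-12
% keep listout(p='/snirn') : [hotidru]


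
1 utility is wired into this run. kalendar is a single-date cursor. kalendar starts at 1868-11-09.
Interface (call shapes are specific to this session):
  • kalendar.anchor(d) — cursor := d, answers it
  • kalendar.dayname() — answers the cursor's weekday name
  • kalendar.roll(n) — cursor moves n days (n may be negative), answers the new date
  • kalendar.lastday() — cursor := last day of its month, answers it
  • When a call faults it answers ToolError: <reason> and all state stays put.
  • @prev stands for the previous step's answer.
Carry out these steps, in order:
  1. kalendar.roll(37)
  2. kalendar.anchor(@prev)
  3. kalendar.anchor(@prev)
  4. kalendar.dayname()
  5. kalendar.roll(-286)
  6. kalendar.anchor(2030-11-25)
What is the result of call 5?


I call roll with n=37, and see 1868-12-16.
I run anchor with d=@prev, yielding 1868-12-16.
Next I call anchor with d=@prev, and get 1868-12-16.
I try dayname(), and see Wednesday.
Using roll with n=-286, giving 1868-03-05.
Then anchor with d=2030-11-25, — result: 2030-11-25.

Answer: 1868-03-05


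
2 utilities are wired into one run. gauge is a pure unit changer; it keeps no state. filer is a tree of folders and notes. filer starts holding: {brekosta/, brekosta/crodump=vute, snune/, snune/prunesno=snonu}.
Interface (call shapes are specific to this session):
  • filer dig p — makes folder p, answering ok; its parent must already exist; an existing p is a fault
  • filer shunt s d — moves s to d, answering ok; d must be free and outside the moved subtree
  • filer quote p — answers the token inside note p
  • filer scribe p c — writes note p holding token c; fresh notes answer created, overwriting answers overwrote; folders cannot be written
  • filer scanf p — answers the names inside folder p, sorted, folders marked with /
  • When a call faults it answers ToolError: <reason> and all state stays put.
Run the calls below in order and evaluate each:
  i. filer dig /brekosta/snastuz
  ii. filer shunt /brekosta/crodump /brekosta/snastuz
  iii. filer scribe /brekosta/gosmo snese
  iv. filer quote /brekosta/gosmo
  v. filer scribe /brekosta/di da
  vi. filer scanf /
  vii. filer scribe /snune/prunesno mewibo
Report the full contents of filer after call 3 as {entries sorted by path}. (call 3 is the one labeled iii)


Step: filer dig[p: /brekosta/snastuz]
Result: ok
Step: filer shunt[s: /brekosta/crodump; d: /brekosta/snastuz]
Result: ToolError: exists
Step: filer scribe[p: /brekosta/gosmo; c: snese]
Result: created
Step: filer quote[p: /brekosta/gosmo]
Result: snese
Step: filer scribe[p: /brekosta/di; c: da]
Result: created
Step: filer scanf[p: /]
Result: [brekosta/, snune/]
Step: filer scribe[p: /snune/prunesno; c: mewibo]
Result: overwrote

Answer: {brekosta/, brekosta/crodump=vute, brekosta/gosmo=snese, brekosta/snastuz/, snune/, snune/prunesno=snonu}


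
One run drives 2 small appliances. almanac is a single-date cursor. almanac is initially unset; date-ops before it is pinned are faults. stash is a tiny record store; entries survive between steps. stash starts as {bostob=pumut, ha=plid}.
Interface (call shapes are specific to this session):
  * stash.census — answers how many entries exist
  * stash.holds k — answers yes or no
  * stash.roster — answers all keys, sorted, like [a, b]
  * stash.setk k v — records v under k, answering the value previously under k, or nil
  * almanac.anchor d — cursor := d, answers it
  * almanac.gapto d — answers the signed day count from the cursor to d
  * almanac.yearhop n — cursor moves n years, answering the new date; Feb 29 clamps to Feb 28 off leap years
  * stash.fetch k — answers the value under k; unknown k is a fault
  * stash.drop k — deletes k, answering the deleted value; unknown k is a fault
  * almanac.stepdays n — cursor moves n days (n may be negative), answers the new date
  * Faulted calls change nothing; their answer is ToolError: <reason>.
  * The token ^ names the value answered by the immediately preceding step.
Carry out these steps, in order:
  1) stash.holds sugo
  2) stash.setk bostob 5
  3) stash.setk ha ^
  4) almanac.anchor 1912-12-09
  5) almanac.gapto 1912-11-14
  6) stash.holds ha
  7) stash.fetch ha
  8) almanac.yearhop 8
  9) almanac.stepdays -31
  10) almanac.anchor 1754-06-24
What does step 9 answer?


% stash.holds sugo
= no
% stash.setk bostob 5
= pumut
% stash.setk ha ^
= plid
% almanac.anchor 1912-12-09
= 1912-12-09
% almanac.gapto 1912-11-14
= -25
% stash.holds ha
= yes
% stash.fetch ha
= pumut
% almanac.yearhop 8
= 1920-12-09
% almanac.stepdays -31
= 1920-11-08
% almanac.anchor 1754-06-24
= 1754-06-24

Answer: 1920-11-08


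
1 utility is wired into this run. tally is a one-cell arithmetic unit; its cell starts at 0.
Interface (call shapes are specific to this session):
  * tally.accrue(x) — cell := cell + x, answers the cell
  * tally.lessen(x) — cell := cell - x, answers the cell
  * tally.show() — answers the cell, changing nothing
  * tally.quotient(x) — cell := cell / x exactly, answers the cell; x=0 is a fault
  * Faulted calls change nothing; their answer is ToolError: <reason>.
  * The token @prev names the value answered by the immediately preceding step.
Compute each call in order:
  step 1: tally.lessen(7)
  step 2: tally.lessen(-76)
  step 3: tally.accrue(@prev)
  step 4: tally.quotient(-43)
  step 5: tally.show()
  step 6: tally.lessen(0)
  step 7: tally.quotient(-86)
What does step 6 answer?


Answer: -138/43

Derivation:
I run lessen(7), and get -7.
Using lessen(-76), and observe 69.
Now I run accrue(@prev), and observe 138.
I invoke quotient(-43): -138/43.
I invoke show, and get -138/43.
Now I run lessen(0), which returns -138/43.
Next I call quotient(-86): 69/1849.


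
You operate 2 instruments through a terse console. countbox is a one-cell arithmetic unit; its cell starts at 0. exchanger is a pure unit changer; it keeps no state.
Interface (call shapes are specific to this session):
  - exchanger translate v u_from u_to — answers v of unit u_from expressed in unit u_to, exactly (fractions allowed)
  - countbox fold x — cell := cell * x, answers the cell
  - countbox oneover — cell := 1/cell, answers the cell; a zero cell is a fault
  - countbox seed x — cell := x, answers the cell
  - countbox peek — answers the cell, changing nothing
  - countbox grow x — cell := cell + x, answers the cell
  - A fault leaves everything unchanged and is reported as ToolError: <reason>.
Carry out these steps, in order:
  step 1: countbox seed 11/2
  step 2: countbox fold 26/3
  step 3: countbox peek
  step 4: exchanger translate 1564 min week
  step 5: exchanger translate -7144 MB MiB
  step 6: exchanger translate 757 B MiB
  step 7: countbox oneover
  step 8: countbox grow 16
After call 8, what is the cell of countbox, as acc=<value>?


>> countbox seed(x→11/2)
<< 11/2
>> countbox fold(x→26/3)
<< 143/3
>> countbox peek()
<< 143/3
>> exchanger translate(v→1564, u_from→min, u_to→week)
<< 391/2520
>> exchanger translate(v→-7144, u_from→MB, u_to→MiB)
<< -13953125/2048
>> exchanger translate(v→757, u_from→B, u_to→MiB)
<< 757/1048576
>> countbox oneover()
<< 3/143
>> countbox grow(x→16)
<< 2291/143

Answer: acc=2291/143


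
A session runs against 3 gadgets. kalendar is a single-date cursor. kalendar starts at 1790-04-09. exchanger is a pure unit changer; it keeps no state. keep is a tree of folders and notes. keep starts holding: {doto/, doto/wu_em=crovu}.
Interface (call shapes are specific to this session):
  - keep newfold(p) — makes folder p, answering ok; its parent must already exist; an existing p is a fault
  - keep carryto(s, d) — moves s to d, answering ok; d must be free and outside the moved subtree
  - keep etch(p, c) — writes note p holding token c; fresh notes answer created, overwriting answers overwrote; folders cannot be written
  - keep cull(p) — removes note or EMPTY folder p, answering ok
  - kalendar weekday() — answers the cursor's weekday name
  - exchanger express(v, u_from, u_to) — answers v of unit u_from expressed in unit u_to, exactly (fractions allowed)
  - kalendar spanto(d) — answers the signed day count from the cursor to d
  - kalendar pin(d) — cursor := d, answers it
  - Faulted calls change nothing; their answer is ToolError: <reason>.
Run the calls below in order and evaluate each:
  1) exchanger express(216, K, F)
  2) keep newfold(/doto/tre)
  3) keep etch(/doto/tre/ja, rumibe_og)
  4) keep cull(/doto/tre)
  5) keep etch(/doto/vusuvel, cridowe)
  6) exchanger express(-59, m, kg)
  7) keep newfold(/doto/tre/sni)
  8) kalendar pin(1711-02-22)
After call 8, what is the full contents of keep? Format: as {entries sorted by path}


Next I call exchanger express on 216, K, F, — result: -7087/100.
Calling keep newfold on /doto/tre, and observe ok.
Next I call keep etch on /doto/tre/ja, rumibe_og, and observe created.
I call keep cull on /doto/tre: ToolError: not empty.
Now I run keep etch on /doto/vusuvel, cridowe, and get created.
I invoke exchanger express on -59, m, kg: ToolError: incompatible units.
I invoke keep newfold on /doto/tre/sni, and get ok.
I run kalendar pin on 1711-02-22, → 1711-02-22.

Answer: {doto/, doto/tre/, doto/tre/ja=rumibe_og, doto/tre/sni/, doto/vusuvel=cridowe, doto/wu_em=crovu}


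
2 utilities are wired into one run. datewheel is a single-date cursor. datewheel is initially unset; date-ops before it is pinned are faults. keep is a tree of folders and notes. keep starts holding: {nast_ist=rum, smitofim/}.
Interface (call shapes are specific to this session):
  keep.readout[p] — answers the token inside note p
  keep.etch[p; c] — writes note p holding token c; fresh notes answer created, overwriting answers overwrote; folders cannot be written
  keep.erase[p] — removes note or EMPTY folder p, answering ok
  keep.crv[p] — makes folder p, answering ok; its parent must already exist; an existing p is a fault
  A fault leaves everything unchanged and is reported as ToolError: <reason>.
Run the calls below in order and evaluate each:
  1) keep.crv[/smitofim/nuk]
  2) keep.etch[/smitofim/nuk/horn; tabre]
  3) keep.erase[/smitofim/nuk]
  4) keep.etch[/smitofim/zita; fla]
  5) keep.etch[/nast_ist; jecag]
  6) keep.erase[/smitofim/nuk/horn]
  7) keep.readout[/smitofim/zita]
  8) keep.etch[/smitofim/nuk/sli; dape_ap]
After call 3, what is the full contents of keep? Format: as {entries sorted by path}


I invoke keep.crv(p→/smitofim/nuk), which returns ok.
I run keep.etch(p→/smitofim/nuk/horn, c→tabre), and see created.
Then keep.erase(p→/smitofim/nuk), — result: ToolError: not empty.
Invoking keep.etch(p→/smitofim/zita, c→fla): created.
I run keep.etch(p→/nast_ist, c→jecag), yielding overwrote.
I use keep.erase(p→/smitofim/nuk/horn), and observe ok.
I invoke keep.readout(p→/smitofim/zita), — result: fla.
I try keep.etch(p→/smitofim/nuk/sli, c→dape_ap), yielding created.

Answer: {nast_ist=rum, smitofim/, smitofim/nuk/, smitofim/nuk/horn=tabre}


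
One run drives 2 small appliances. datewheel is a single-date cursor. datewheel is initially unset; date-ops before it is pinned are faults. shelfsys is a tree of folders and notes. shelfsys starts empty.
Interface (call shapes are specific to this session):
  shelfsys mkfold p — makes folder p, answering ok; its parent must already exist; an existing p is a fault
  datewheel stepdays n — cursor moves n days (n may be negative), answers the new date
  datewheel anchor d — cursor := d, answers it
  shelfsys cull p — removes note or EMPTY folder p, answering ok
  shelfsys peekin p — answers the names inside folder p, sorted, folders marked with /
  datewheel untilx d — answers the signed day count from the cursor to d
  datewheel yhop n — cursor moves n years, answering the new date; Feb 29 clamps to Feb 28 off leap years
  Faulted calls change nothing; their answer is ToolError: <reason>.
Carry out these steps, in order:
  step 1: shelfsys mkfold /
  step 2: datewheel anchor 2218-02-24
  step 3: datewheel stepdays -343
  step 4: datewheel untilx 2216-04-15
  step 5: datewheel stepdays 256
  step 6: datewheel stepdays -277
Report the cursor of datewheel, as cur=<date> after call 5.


Step: shelfsys mkfold[p: /]
Result: ToolError: exists
Step: datewheel anchor[d: 2218-02-24]
Result: 2218-02-24
Step: datewheel stepdays[n: -343]
Result: 2217-03-18
Step: datewheel untilx[d: 2216-04-15]
Result: -337
Step: datewheel stepdays[n: 256]
Result: 2217-11-29
Step: datewheel stepdays[n: -277]
Result: 2217-02-25

Answer: cur=2217-11-29


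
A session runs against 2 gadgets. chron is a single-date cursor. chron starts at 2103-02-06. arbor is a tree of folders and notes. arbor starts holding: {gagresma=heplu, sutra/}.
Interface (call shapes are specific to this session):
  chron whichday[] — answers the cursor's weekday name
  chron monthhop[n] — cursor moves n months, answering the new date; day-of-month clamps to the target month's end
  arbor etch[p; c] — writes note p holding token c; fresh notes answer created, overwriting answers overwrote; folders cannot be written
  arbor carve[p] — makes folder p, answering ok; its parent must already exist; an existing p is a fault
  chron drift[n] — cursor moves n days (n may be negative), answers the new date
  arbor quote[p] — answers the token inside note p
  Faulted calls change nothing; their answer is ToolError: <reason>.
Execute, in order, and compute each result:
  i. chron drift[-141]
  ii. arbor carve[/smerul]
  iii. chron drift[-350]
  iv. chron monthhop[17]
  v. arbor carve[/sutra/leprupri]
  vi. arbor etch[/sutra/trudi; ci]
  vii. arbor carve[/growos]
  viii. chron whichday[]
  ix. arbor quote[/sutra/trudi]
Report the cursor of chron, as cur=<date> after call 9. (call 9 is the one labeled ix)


Answer: cur=2103-03-03

Derivation:
% 1. chron drift(n=-141) : 2102-09-18
% 2. arbor carve(p=/smerul) : ok
% 3. chron drift(n=-350) : 2101-10-03
% 4. chron monthhop(n=17) : 2103-03-03
% 5. arbor carve(p=/sutra/leprupri) : ok
% 6. arbor etch(p=/sutra/trudi, c=ci) : created
% 7. arbor carve(p=/growos) : ok
% 8. chron whichday() : Saturday
% 9. arbor quote(p=/sutra/trudi) : ci


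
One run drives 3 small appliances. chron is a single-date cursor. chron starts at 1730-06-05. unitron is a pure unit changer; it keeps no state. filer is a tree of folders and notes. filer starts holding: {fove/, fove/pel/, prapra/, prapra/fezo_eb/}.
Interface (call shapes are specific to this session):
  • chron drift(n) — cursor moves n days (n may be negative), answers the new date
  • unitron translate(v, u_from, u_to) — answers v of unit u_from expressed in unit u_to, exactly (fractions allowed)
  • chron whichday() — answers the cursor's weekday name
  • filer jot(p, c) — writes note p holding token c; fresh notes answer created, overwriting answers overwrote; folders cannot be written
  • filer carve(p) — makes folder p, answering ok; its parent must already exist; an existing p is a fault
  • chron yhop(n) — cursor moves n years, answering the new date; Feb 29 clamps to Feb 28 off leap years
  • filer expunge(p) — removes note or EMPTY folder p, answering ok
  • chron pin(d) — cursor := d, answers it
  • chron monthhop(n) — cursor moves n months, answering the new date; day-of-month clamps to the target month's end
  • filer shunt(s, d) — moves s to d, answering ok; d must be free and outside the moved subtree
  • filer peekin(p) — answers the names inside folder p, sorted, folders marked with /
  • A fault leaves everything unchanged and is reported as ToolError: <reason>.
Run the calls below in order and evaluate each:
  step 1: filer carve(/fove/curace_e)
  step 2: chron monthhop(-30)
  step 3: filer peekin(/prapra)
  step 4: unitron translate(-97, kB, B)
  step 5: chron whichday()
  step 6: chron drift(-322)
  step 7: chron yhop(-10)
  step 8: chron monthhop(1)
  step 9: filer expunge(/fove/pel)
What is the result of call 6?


Answer: 1727-01-17

Derivation:
I try filer carve with p='/fove/curace_e', giving ok.
I try chron monthhop with n='-30', yielding 1727-12-05.
Next I call filer peekin with p='/prapra', yielding [fezo_eb/].
I use unitron translate with v='-97', u_from='kB', u_to='B', and see -97000.
I run chron whichday(), → Friday.
Using chron drift with n='-322', and see 1727-01-17.
Using chron yhop with n='-10', and observe 1717-01-17.
I use chron monthhop with n='1', — result: 1717-02-17.
I use filer expunge with p='/fove/pel', and see ok.


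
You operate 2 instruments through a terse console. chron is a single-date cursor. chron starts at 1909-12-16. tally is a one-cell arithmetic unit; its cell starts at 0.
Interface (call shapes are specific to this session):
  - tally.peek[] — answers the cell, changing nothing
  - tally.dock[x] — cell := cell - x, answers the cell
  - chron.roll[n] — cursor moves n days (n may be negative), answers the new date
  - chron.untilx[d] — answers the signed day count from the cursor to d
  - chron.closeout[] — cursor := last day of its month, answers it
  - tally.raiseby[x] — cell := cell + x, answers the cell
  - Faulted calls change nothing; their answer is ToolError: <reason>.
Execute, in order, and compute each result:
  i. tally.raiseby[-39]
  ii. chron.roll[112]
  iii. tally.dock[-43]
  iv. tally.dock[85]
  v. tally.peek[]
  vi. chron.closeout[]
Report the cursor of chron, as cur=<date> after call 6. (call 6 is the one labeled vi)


-> tally.raiseby(-39)
<- -39
-> chron.roll(112)
<- 1910-04-07
-> tally.dock(-43)
<- 4
-> tally.dock(85)
<- -81
-> tally.peek()
<- -81
-> chron.closeout()
<- 1910-04-30

Answer: cur=1910-04-30


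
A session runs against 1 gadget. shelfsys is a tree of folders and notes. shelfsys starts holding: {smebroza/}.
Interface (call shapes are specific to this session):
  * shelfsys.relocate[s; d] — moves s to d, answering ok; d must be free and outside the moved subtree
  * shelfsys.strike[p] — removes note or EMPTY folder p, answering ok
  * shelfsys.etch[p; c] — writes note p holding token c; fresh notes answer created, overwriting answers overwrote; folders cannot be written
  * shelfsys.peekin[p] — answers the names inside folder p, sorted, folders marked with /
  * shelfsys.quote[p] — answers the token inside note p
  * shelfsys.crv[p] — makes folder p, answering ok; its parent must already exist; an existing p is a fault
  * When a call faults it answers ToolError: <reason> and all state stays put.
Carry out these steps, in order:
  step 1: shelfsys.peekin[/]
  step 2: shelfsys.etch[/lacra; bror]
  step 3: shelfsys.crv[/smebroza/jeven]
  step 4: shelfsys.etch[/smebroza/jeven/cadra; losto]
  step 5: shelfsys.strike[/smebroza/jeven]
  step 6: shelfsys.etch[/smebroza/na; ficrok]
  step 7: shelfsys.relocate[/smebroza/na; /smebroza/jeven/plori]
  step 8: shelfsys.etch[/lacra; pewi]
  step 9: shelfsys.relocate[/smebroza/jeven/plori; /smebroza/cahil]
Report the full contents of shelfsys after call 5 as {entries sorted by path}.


Answer: {lacra=bror, smebroza/, smebroza/jeven/, smebroza/jeven/cadra=losto}

Derivation:
% shelfsys.peekin p='/'
  [smebroza/]
% shelfsys.etch p='/lacra' c='bror'
  created
% shelfsys.crv p='/smebroza/jeven'
  ok
% shelfsys.etch p='/smebroza/jeven/cadra' c='losto'
  created
% shelfsys.strike p='/smebroza/jeven'
  ToolError: not empty
% shelfsys.etch p='/smebroza/na' c='ficrok'
  created
% shelfsys.relocate s='/smebroza/na' d='/smebroza/jeven/plori'
  ok
% shelfsys.etch p='/lacra' c='pewi'
  overwrote
% shelfsys.relocate s='/smebroza/jeven/plori' d='/smebroza/cahil'
  ok


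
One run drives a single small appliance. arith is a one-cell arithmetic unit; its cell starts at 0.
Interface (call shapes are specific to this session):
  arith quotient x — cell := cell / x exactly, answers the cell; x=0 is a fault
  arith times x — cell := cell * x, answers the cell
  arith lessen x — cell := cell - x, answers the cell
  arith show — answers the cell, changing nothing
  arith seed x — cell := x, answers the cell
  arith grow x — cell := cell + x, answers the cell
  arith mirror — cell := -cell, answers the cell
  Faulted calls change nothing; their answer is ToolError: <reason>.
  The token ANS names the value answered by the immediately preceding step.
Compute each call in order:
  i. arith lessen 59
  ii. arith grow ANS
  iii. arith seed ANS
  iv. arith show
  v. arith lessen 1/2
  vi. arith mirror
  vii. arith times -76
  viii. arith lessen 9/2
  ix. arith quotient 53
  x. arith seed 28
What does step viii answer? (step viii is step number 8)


CALL arith lessen[x=59]
RET  -59
CALL arith grow[x=ANS]
RET  -118
CALL arith seed[x=ANS]
RET  -118
CALL arith show[]
RET  -118
CALL arith lessen[x=1/2]
RET  -237/2
CALL arith mirror[]
RET  237/2
CALL arith times[x=-76]
RET  -9006
CALL arith lessen[x=9/2]
RET  -18021/2
CALL arith quotient[x=53]
RET  -18021/106
CALL arith seed[x=28]
RET  28

Answer: -18021/2


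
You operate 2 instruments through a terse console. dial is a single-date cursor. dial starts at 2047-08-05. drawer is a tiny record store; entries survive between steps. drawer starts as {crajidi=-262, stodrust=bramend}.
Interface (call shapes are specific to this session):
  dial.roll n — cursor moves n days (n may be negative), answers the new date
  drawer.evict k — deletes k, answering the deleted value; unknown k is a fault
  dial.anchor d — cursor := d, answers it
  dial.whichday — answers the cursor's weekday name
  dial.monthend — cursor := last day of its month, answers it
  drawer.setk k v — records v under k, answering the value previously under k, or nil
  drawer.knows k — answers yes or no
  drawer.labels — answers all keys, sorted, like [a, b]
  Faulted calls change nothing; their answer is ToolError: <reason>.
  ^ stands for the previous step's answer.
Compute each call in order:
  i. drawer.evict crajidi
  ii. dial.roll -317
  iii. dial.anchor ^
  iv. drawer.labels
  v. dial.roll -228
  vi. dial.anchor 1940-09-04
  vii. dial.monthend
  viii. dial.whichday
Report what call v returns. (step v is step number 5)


→ drawer.evict(k='crajidi')
← -262
→ dial.roll(n='-317')
← 2046-09-22
→ dial.anchor(d='^')
← 2046-09-22
→ drawer.labels()
← [stodrust]
→ dial.roll(n='-228')
← 2046-02-06
→ dial.anchor(d='1940-09-04')
← 1940-09-04
→ dial.monthend()
← 1940-09-30
→ dial.whichday()
← Monday

Answer: 2046-02-06


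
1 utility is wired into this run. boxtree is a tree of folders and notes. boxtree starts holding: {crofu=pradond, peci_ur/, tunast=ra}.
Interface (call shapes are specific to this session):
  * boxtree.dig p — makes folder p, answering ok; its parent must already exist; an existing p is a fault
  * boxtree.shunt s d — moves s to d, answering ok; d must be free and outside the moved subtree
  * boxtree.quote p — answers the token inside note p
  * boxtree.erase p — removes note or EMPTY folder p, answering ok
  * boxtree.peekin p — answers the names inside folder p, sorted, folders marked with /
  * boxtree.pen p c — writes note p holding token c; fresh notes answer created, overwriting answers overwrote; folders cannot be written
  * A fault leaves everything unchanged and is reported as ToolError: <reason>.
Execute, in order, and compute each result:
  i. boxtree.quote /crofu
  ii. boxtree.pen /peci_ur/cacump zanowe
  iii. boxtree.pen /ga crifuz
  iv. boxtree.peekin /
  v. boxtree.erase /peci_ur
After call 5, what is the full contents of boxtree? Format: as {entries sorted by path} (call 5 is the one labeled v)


Answer: {crofu=pradond, ga=crifuz, peci_ur/, peci_ur/cacump=zanowe, tunast=ra}

Derivation:
I invoke quote on p→/crofu, and get pradond.
Invoking pen on p→/peci_ur/cacump, c→zanowe, giving created.
Next I call pen on p→/ga, c→crifuz, giving created.
Using peekin on p→/, and get [crofu, ga, peci_ur/, tunast].
Invoking erase on p→/peci_ur: ToolError: not empty.
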